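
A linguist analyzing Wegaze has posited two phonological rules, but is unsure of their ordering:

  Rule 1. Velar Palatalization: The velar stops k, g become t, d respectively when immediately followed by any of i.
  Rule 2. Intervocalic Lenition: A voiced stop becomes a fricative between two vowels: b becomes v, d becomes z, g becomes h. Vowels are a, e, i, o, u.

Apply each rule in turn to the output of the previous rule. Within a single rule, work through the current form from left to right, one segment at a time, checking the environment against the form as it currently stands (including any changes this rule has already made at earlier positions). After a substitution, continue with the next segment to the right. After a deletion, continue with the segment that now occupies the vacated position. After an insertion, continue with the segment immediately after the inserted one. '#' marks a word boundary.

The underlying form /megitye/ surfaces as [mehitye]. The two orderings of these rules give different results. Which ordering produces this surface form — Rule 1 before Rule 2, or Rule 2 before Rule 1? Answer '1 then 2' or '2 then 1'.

2 then 1

Order 1 then 2:
  1 Velar Palatalization: [megitye] → [meditye]
  2 Intervocalic Lenition: [meditye] → [mezitye]
  result: [mezitye]
Order 2 then 1:
  2 Intervocalic Lenition: [megitye] → [mehitye]
  1 Velar Palatalization: no change — [mehitye]
  result: [mehitye]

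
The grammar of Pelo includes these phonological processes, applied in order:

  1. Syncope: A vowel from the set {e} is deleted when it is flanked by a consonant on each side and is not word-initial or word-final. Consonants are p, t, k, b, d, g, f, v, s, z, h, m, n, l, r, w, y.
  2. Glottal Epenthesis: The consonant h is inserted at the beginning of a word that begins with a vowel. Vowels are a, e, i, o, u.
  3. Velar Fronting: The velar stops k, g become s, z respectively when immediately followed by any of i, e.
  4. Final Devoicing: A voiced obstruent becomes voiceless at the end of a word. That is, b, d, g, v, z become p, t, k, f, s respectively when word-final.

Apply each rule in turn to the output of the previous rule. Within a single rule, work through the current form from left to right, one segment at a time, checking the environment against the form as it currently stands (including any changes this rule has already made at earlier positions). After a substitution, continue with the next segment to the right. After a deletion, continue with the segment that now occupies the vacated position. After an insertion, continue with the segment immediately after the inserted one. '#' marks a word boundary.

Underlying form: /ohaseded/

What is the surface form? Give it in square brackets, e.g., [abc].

1 Syncope: [ohaseded] → [ohasdd]
2 Glottal Epenthesis: [ohasdd] → [hohasdd]
3 Velar Fronting: no change — [hohasdd]
4 Final Devoicing: [hohasdd] → [hohasdt]

[hohasdt]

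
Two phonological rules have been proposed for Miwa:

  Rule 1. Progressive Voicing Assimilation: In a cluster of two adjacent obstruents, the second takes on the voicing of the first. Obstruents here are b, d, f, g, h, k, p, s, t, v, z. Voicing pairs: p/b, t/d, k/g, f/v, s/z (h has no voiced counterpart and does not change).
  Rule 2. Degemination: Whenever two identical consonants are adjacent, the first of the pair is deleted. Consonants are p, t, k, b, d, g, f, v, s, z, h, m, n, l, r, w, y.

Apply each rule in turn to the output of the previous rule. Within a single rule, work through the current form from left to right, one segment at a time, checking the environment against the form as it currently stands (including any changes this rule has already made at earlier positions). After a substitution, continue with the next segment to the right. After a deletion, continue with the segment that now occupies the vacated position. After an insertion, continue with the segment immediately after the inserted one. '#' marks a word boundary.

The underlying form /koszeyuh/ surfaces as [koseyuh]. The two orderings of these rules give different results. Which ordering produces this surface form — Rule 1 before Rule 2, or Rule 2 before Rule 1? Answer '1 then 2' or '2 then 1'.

1 then 2

Order 1 then 2:
  1 Progressive Voicing Assimilation: [koszeyuh] → [kosseyuh]
  2 Degemination: [kosseyuh] → [koseyuh]
  result: [koseyuh]
Order 2 then 1:
  2 Degemination: no change — [koszeyuh]
  1 Progressive Voicing Assimilation: [koszeyuh] → [kosseyuh]
  result: [kosseyuh]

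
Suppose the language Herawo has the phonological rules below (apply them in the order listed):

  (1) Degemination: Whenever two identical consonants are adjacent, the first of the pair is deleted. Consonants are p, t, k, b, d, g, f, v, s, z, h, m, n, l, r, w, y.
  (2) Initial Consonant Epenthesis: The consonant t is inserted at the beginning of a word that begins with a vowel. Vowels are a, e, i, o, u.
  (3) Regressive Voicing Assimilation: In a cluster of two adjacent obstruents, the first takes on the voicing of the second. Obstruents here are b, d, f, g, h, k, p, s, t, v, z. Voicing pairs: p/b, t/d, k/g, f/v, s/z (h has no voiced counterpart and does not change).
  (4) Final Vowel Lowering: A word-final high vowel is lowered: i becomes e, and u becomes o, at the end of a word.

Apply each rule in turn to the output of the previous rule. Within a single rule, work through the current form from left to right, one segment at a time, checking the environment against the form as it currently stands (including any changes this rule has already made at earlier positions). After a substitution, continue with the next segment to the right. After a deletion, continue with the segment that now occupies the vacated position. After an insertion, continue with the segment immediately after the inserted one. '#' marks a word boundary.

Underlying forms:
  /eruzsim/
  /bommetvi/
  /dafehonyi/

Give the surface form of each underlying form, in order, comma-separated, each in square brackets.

[terussim], [bomedve], [dafehonye]

/eruzsim/:
  (1) Degemination: no change — [eruzsim]
  (2) Initial Consonant Epenthesis: [eruzsim] → [teruzsim]
  (3) Regressive Voicing Assimilation: [teruzsim] → [terussim]
  (4) Final Vowel Lowering: no change — [terussim]
/bommetvi/:
  (1) Degemination: [bommetvi] → [bometvi]
  (2) Initial Consonant Epenthesis: no change — [bometvi]
  (3) Regressive Voicing Assimilation: [bometvi] → [bomedvi]
  (4) Final Vowel Lowering: [bomedvi] → [bomedve]
/dafehonyi/:
  (1) Degemination: no change — [dafehonyi]
  (2) Initial Consonant Epenthesis: no change — [dafehonyi]
  (3) Regressive Voicing Assimilation: no change — [dafehonyi]
  (4) Final Vowel Lowering: [dafehonyi] → [dafehonye]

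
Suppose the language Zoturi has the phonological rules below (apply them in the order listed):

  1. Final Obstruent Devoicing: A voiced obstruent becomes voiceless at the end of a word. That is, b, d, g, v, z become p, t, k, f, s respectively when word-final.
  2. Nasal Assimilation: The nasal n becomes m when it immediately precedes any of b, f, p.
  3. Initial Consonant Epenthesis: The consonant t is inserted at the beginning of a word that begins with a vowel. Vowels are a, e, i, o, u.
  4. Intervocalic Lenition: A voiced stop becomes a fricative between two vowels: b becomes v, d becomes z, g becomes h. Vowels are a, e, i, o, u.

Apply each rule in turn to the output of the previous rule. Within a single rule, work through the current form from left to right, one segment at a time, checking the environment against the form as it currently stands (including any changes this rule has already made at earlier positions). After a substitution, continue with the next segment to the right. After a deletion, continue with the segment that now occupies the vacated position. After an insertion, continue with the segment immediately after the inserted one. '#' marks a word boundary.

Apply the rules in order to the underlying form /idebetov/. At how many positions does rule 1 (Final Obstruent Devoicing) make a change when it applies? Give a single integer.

1 Final Obstruent Devoicing: [idebetov] → [idebetof]
2 Nasal Assimilation: no change — [idebetof]
3 Initial Consonant Epenthesis: [idebetof] → [tidebetof]
4 Intervocalic Lenition: [tidebetof] → [tizevetof]
Rule 1 changed 1 position(s).

1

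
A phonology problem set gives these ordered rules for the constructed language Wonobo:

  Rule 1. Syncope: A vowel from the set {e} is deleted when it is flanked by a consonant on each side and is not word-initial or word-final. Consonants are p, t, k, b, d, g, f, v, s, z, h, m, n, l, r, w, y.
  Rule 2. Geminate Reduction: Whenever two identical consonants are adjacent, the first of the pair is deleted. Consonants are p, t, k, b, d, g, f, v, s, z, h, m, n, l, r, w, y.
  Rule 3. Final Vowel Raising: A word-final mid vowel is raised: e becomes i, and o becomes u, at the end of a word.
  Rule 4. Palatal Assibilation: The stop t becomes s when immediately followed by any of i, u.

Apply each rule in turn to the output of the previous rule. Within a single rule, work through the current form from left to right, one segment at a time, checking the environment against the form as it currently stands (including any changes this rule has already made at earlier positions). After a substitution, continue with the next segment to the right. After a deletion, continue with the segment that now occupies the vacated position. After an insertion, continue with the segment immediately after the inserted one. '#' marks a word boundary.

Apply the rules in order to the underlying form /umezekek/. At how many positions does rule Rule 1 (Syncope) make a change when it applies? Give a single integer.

Rule 1 Syncope: [umezekek] → [umzkk]
Rule 2 Geminate Reduction: [umzkk] → [umzk]
Rule 3 Final Vowel Raising: no change — [umzk]
Rule 4 Palatal Assibilation: no change — [umzk]
Rule Rule 1 changed 3 position(s).

3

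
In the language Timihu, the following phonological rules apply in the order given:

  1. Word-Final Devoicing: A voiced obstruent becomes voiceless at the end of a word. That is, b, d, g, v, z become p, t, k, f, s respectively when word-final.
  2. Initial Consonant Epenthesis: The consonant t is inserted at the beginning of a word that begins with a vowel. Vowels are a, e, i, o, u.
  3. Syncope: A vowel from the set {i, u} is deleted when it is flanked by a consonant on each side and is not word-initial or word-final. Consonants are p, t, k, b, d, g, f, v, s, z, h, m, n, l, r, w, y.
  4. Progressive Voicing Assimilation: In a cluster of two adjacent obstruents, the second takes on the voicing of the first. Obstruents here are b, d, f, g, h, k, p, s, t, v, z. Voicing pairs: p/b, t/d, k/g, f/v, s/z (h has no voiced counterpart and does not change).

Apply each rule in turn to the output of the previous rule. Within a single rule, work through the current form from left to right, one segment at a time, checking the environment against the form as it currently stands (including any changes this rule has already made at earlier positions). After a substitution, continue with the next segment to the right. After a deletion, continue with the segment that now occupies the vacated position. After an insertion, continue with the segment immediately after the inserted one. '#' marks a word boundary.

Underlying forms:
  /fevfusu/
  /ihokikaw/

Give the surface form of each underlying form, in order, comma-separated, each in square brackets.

[fevvzu], [thokkaw]

/fevfusu/:
  1 Word-Final Devoicing: no change — [fevfusu]
  2 Initial Consonant Epenthesis: no change — [fevfusu]
  3 Syncope: [fevfusu] → [fevfsu]
  4 Progressive Voicing Assimilation: [fevfsu] → [fevvzu]
/ihokikaw/:
  1 Word-Final Devoicing: no change — [ihokikaw]
  2 Initial Consonant Epenthesis: [ihokikaw] → [tihokikaw]
  3 Syncope: [tihokikaw] → [thokkaw]
  4 Progressive Voicing Assimilation: no change — [thokkaw]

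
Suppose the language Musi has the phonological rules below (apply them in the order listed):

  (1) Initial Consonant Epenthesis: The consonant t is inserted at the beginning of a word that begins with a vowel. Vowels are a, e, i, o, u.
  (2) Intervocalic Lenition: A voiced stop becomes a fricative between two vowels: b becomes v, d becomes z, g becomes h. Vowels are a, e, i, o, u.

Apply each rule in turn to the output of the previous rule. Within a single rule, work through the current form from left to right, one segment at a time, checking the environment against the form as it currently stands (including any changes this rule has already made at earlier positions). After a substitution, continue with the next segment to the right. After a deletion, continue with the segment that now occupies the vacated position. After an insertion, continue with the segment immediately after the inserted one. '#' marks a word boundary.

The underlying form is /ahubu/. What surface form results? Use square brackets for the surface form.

[tahuvu]

(1) Initial Consonant Epenthesis: [ahubu] → [tahubu]
(2) Intervocalic Lenition: [tahubu] → [tahuvu]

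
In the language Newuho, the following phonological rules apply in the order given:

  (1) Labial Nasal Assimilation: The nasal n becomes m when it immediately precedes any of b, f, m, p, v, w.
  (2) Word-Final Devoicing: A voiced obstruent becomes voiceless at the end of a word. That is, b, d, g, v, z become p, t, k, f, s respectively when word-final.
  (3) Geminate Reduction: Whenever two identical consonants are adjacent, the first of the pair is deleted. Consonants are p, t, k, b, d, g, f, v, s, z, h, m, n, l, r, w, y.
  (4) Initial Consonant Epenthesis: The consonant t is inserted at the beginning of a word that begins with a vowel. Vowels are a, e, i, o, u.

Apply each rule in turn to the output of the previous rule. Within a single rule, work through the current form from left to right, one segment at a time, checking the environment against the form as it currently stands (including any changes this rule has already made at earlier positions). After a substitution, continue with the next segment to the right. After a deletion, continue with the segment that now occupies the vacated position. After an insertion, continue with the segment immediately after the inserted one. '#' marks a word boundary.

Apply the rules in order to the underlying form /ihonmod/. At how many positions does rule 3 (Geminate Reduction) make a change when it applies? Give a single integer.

(1) Labial Nasal Assimilation: [ihonmod] → [ihommod]
(2) Word-Final Devoicing: [ihommod] → [ihommot]
(3) Geminate Reduction: [ihommot] → [ihomot]
(4) Initial Consonant Epenthesis: [ihomot] → [tihomot]
Rule 3 changed 1 position(s).

1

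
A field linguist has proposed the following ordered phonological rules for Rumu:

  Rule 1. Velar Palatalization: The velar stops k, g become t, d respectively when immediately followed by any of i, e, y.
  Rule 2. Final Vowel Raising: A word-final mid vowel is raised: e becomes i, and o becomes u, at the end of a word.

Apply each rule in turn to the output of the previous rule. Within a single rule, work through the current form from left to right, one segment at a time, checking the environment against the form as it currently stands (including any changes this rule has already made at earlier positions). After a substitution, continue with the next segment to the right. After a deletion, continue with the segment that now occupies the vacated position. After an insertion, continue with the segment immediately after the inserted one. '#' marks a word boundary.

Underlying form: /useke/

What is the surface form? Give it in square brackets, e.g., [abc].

Rule 1 Velar Palatalization: [useke] → [usete]
Rule 2 Final Vowel Raising: [usete] → [useti]

[useti]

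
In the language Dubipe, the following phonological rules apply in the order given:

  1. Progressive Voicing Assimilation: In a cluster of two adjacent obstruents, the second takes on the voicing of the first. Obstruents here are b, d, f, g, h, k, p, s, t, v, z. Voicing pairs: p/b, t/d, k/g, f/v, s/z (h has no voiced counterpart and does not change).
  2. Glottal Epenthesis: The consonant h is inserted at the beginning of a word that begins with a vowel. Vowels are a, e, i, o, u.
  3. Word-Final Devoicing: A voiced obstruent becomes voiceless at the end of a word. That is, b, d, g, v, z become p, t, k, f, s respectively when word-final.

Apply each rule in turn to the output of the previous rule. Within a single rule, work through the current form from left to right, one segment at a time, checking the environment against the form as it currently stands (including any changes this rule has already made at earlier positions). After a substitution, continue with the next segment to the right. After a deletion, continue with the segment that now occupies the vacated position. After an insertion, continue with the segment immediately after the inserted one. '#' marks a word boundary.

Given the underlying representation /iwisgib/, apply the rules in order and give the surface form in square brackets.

1 Progressive Voicing Assimilation: [iwisgib] → [iwiskib]
2 Glottal Epenthesis: [iwiskib] → [hiwiskib]
3 Word-Final Devoicing: [hiwiskib] → [hiwiskip]

[hiwiskip]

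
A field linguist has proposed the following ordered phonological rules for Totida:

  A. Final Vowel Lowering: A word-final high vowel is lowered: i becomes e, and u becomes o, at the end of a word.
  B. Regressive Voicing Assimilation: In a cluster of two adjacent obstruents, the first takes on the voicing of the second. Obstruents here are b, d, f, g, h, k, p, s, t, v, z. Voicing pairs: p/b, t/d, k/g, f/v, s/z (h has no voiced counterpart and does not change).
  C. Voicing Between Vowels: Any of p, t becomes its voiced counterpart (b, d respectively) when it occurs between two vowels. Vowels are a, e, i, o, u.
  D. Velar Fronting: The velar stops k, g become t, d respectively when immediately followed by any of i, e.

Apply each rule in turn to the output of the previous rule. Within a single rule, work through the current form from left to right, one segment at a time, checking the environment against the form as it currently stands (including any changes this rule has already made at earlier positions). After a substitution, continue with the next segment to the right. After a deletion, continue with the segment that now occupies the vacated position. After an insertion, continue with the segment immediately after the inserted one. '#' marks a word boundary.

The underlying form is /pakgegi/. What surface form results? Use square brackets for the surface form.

A Final Vowel Lowering: [pakgegi] → [pakgege]
B Regressive Voicing Assimilation: [pakgege] → [paggege]
C Voicing Between Vowels: no change — [paggege]
D Velar Fronting: [paggege] → [pagdede]

[pagdede]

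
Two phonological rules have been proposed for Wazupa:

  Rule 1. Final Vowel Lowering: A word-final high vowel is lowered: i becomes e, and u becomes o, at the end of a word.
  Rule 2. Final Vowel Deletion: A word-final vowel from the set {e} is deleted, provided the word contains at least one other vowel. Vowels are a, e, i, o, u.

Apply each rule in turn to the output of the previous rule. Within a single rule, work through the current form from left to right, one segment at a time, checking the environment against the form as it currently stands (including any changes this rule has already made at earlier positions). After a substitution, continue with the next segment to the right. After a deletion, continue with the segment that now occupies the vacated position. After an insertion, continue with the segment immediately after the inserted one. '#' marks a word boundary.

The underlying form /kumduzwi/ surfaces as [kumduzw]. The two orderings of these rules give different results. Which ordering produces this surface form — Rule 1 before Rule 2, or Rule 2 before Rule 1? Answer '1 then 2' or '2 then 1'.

Order 1 then 2:
  1 Final Vowel Lowering: [kumduzwi] → [kumduzwe]
  2 Final Vowel Deletion: [kumduzwe] → [kumduzw]
  result: [kumduzw]
Order 2 then 1:
  2 Final Vowel Deletion: no change — [kumduzwi]
  1 Final Vowel Lowering: [kumduzwi] → [kumduzwe]
  result: [kumduzwe]

1 then 2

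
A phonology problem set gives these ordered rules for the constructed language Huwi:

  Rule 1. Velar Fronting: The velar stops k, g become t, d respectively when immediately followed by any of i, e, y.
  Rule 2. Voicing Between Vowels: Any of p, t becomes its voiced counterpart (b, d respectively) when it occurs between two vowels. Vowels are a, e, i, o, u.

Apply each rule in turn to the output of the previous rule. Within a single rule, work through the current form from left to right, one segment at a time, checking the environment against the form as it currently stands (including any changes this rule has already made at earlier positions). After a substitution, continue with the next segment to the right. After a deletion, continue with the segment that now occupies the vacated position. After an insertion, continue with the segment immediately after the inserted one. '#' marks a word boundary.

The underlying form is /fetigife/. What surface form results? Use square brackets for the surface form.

Rule 1 Velar Fronting: [fetigife] → [fetidife]
Rule 2 Voicing Between Vowels: [fetidife] → [fedidife]

[fedidife]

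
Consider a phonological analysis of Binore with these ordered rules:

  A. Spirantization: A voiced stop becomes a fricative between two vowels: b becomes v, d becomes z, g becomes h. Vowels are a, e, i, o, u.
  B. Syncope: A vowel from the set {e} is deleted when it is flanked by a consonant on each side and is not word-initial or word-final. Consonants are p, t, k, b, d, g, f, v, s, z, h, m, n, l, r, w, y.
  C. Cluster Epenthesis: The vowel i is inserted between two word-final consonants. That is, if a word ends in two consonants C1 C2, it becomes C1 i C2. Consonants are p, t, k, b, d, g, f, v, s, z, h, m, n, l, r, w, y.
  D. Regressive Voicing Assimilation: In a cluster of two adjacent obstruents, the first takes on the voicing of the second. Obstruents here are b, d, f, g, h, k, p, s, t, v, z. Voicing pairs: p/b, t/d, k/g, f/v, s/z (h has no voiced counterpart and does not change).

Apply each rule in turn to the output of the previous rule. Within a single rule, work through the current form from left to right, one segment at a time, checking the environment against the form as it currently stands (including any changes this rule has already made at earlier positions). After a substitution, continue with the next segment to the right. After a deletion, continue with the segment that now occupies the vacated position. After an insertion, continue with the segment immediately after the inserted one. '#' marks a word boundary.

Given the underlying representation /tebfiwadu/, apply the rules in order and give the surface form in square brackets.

A Spirantization: [tebfiwadu] → [tebfiwazu]
B Syncope: [tebfiwazu] → [tbfiwazu]
C Cluster Epenthesis: no change — [tbfiwazu]
D Regressive Voicing Assimilation: [tbfiwazu] → [dpfiwazu]

[dpfiwazu]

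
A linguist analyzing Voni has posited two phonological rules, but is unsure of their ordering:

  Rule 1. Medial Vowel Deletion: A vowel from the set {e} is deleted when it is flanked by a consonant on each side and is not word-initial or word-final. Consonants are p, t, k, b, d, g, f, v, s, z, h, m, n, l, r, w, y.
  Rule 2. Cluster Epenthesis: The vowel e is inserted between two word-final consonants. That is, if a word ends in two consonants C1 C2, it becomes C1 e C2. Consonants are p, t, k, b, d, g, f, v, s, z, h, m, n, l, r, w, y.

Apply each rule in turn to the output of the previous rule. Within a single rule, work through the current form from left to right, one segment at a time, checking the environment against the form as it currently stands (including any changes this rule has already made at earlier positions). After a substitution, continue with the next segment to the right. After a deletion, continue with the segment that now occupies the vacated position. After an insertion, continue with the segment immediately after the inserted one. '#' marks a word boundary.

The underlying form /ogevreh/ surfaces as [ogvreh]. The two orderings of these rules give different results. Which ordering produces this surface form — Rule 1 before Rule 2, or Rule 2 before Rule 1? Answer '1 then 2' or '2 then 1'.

Order 1 then 2:
  1 Medial Vowel Deletion: [ogevreh] → [ogvrh]
  2 Cluster Epenthesis: [ogvrh] → [ogvreh]
  result: [ogvreh]
Order 2 then 1:
  2 Cluster Epenthesis: no change — [ogevreh]
  1 Medial Vowel Deletion: [ogevreh] → [ogvrh]
  result: [ogvrh]

1 then 2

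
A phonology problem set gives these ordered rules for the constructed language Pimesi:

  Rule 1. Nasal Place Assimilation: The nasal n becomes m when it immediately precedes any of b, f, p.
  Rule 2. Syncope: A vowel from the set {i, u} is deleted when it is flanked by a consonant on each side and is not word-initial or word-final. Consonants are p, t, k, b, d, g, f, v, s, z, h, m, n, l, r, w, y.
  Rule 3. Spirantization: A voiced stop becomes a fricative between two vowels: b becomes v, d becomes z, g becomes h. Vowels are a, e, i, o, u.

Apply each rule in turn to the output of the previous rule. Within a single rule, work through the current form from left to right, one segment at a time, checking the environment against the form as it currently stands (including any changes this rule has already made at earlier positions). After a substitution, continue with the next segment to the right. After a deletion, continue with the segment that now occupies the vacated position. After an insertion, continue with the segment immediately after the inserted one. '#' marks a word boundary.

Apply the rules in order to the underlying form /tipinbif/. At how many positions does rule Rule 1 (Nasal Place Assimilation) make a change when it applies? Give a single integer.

1

Rule 1 Nasal Place Assimilation: [tipinbif] → [tipimbif]
Rule 2 Syncope: [tipimbif] → [tpmbf]
Rule 3 Spirantization: no change — [tpmbf]
Rule Rule 1 changed 1 position(s).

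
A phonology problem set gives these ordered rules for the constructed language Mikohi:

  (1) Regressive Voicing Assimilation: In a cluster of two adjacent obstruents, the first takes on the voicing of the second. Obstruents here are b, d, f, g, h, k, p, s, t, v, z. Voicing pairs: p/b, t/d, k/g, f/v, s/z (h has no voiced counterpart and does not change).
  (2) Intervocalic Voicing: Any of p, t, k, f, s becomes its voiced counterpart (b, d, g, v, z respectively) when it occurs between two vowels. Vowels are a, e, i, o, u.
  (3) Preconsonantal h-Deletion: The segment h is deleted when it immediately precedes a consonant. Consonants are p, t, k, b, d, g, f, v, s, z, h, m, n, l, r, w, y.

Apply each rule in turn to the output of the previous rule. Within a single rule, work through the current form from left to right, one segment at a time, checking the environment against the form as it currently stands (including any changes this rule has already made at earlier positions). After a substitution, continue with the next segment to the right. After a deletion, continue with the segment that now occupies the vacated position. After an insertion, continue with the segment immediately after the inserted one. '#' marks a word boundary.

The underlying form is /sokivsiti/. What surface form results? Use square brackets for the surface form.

[sogifsidi]

(1) Regressive Voicing Assimilation: [sokivsiti] → [sokifsiti]
(2) Intervocalic Voicing: [sokifsiti] → [sogifsidi]
(3) Preconsonantal h-Deletion: no change — [sogifsidi]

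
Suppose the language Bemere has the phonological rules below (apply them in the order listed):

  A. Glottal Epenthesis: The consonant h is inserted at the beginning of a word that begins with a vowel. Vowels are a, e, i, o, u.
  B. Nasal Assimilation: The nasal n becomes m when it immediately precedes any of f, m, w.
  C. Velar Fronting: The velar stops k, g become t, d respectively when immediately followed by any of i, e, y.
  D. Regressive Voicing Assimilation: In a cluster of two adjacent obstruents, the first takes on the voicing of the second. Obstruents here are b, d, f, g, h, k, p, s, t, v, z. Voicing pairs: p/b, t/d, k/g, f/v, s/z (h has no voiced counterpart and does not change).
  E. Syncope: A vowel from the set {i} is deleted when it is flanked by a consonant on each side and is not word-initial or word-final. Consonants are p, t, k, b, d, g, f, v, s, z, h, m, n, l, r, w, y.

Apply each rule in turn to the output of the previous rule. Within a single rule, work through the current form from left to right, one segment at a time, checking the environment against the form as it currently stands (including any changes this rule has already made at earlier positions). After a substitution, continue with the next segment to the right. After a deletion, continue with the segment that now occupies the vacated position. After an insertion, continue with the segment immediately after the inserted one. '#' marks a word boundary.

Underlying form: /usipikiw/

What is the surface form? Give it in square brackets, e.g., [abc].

A Glottal Epenthesis: [usipikiw] → [husipikiw]
B Nasal Assimilation: no change — [husipikiw]
C Velar Fronting: [husipikiw] → [husipitiw]
D Regressive Voicing Assimilation: no change — [husipitiw]
E Syncope: [husipitiw] → [husptw]

[husptw]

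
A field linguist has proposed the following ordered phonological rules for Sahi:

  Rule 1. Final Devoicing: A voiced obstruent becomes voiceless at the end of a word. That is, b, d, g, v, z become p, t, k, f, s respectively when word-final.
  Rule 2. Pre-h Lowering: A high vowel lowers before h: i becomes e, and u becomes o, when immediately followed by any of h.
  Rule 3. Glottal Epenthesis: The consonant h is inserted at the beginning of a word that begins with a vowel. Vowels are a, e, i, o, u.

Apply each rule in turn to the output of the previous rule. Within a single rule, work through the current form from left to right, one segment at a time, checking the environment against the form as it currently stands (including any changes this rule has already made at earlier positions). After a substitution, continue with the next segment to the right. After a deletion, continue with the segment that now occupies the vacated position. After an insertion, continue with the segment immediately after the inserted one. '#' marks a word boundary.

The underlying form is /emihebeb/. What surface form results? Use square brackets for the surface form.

Rule 1 Final Devoicing: [emihebeb] → [emihebep]
Rule 2 Pre-h Lowering: [emihebep] → [emehebep]
Rule 3 Glottal Epenthesis: [emehebep] → [hemehebep]

[hemehebep]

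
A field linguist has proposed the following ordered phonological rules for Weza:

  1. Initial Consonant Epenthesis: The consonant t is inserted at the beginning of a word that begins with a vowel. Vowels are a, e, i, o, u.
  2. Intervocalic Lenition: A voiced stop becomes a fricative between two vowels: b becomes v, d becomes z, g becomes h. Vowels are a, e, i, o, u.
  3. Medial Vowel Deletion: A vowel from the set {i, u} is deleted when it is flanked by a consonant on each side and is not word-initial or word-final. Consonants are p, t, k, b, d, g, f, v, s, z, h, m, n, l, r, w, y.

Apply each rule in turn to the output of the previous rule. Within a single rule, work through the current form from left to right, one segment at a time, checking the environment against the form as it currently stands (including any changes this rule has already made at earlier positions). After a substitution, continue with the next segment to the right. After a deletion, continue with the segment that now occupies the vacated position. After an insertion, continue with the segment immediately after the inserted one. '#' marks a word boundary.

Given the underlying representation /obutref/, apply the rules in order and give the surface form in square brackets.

1 Initial Consonant Epenthesis: [obutref] → [tobutref]
2 Intervocalic Lenition: [tobutref] → [tovutref]
3 Medial Vowel Deletion: [tovutref] → [tovtref]

[tovtref]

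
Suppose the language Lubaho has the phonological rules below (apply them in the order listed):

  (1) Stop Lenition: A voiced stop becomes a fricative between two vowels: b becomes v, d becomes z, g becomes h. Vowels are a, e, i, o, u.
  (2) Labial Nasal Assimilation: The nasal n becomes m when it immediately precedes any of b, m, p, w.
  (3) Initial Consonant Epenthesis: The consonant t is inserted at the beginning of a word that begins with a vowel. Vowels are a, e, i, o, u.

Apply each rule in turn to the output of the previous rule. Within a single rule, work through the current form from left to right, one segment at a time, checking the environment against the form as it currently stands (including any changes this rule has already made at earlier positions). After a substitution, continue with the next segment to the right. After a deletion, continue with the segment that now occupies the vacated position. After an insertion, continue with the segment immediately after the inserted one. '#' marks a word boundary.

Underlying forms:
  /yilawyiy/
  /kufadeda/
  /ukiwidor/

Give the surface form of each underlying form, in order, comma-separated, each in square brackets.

/yilawyiy/:
  (1) Stop Lenition: no change — [yilawyiy]
  (2) Labial Nasal Assimilation: no change — [yilawyiy]
  (3) Initial Consonant Epenthesis: no change — [yilawyiy]
/kufadeda/:
  (1) Stop Lenition: [kufadeda] → [kufazeza]
  (2) Labial Nasal Assimilation: no change — [kufazeza]
  (3) Initial Consonant Epenthesis: no change — [kufazeza]
/ukiwidor/:
  (1) Stop Lenition: [ukiwidor] → [ukiwizor]
  (2) Labial Nasal Assimilation: no change — [ukiwizor]
  (3) Initial Consonant Epenthesis: [ukiwizor] → [tukiwizor]

[yilawyiy], [kufazeza], [tukiwizor]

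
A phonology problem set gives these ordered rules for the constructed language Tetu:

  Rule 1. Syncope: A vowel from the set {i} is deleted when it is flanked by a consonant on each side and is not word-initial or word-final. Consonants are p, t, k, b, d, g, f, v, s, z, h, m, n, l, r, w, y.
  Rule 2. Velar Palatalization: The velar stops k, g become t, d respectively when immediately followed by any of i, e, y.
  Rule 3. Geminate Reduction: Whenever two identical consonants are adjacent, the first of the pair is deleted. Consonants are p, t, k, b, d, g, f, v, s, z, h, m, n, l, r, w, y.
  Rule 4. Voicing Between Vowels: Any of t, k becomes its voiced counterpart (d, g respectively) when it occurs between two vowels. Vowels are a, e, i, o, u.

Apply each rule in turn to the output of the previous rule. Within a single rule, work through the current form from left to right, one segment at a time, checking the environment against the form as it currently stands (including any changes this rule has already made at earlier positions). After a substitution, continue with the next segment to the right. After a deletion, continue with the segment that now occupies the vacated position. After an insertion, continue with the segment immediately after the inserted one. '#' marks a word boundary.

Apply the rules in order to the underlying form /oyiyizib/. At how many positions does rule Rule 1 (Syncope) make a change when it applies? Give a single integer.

Rule 1 Syncope: [oyiyizib] → [oyyzb]
Rule 2 Velar Palatalization: no change — [oyyzb]
Rule 3 Geminate Reduction: [oyyzb] → [oyzb]
Rule 4 Voicing Between Vowels: no change — [oyzb]
Rule Rule 1 changed 3 position(s).

3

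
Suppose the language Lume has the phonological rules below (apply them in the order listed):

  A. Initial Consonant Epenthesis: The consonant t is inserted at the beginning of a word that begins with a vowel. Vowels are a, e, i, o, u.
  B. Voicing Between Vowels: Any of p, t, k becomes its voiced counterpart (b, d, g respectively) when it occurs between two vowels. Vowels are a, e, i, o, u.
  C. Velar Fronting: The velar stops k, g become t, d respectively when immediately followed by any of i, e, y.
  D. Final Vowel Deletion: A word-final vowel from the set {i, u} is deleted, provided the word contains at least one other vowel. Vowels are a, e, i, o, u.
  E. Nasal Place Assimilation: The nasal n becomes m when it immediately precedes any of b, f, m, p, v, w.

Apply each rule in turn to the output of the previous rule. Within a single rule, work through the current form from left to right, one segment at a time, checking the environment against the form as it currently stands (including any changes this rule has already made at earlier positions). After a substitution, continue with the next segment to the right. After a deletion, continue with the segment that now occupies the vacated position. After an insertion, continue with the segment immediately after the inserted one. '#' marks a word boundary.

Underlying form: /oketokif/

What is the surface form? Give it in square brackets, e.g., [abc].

A Initial Consonant Epenthesis: [oketokif] → [toketokif]
B Voicing Between Vowels: [toketokif] → [togedogif]
C Velar Fronting: [togedogif] → [todedodif]
D Final Vowel Deletion: no change — [todedodif]
E Nasal Place Assimilation: no change — [todedodif]

[todedodif]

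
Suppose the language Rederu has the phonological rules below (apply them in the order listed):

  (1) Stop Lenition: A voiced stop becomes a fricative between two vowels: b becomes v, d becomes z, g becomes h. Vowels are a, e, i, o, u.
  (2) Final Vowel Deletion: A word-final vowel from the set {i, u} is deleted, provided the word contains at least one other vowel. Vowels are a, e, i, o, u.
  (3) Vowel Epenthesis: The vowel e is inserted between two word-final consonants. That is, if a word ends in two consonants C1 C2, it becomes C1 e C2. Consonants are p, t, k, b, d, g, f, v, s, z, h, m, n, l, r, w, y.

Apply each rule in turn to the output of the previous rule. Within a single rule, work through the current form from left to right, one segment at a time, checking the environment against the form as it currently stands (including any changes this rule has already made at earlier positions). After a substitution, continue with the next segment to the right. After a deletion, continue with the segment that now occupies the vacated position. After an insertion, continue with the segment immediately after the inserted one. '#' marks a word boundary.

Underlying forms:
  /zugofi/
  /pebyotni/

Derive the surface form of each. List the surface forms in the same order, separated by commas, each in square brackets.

/zugofi/:
  (1) Stop Lenition: [zugofi] → [zuhofi]
  (2) Final Vowel Deletion: [zuhofi] → [zuhof]
  (3) Vowel Epenthesis: no change — [zuhof]
/pebyotni/:
  (1) Stop Lenition: no change — [pebyotni]
  (2) Final Vowel Deletion: [pebyotni] → [pebyotn]
  (3) Vowel Epenthesis: [pebyotn] → [pebyoten]

[zuhof], [pebyoten]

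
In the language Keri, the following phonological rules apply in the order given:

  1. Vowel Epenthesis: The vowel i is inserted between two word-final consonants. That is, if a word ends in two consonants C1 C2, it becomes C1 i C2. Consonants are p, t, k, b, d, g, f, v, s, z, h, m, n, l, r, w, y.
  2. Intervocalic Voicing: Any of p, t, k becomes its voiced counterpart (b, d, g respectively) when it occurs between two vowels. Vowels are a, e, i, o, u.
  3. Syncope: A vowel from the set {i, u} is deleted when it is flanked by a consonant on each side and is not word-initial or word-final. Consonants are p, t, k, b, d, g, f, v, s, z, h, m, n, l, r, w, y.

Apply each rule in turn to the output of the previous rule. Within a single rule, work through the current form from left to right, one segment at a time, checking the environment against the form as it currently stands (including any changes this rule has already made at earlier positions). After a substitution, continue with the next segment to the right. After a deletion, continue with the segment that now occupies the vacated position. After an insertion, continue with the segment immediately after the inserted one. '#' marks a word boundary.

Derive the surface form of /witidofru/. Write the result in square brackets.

[wddofru]

1 Vowel Epenthesis: no change — [witidofru]
2 Intervocalic Voicing: [witidofru] → [wididofru]
3 Syncope: [wididofru] → [wddofru]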